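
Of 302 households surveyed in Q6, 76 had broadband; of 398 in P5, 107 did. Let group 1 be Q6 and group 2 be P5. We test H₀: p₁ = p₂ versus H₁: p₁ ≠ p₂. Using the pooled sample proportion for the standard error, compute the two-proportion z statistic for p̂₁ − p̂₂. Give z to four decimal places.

p̂₁ = 76/302 ≈ 0.251656, p̂₂ = 107/398 ≈ 0.268844.
Pooled p̂ = (76+107)/(302+398) = 183/700 = 0.261429.
SE = √(p̂(1−p̂)(1/n₁+1/n₂)) = √(0.261429·0.738571·0.00582382) = √(0.00112448) = 0.033533.
z = (0.251656 − 0.268844)/0.033533 = -0.017188/0.033533 = -0.5126.
p-value = 2·P(Z > 0.513) ≈ 0.6082.

z = -0.5126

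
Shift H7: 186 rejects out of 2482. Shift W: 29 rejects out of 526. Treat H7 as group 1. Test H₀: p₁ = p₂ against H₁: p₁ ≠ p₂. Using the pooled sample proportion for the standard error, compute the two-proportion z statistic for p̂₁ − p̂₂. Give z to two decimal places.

p̂₁ = 186/2482 = 0.0749, p̂₂ = 29/526 = 0.0551.
Pooled p̂ = (186+29)/(2482+526) = 215/3008 = 0.0715.
SE = √(p̂(1−p̂)(1/n₁+1/n₂)) = √(0.0715·0.9285·0.00230404) = √(0.000152913) = 0.0124.
z = (0.0749 − 0.0551)/0.0124 = 0.0198/0.0124 = 1.60.

z = 1.60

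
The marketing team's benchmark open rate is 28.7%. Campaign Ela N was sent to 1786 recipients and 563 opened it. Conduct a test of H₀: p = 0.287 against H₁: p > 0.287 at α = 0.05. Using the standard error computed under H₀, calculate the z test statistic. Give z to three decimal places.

p̂ = 563/1786 ≈ 0.315230.
Standard error under H₀: √(0.287×0.713/1786) = 0.010704.
z = (0.315230 − 0.287)/0.010704 = 0.028230/0.010704 = 2.637.
p-value = P(Z > 2.637) ≈ 0.0042, so at α = 0.05 we reject H₀.

z = 2.637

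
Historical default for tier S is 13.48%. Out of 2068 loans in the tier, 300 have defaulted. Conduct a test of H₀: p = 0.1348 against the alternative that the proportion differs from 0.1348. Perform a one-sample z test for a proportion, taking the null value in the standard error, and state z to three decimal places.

z = 1.367

p̂ = 300/2068 ≈ 0.145068.
Under H₀, SE = √(0.1348·0.8652/2068) = √(5.6397e-05) = 0.007510.
z = (0.145068 − 0.1348)/0.007510 = 0.010268/0.007510 = 1.367.
Two-sided p-value ≈ 2·Φ(−1.367) = 0.1715.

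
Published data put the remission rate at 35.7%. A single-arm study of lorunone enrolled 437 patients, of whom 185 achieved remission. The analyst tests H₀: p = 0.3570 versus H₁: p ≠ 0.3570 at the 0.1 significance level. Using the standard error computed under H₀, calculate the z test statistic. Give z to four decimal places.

z = 2.8946

p̂ = 185/437 ≈ 0.423341.
Under H₀, SE = √(0.357·0.643/437) = √(0.000525288) = 0.022919.
z = (0.423341 − 0.357)/0.022919 = 0.066341/0.022919 = 2.8946.
p-value = 2·P(Z > 2.895) ≈ 0.0038. With α = 0.1, reject H₀.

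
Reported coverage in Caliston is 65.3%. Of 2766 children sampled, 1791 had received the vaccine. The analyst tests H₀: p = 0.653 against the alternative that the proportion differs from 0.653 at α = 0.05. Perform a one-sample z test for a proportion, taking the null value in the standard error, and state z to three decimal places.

p̂ = 1791/2766 = 0.64751.
SE = √(p₀(1−p₀)/n) = √(0.22659/2766) = 0.00905.
z = (0.64751 − 0.653)/0.00905 = -0.00549/0.00905 = -0.607.
p-value = 2·P(Z > 0.607) ≈ 0.5438. With α = 0.05, fail to reject H₀.

z = -0.607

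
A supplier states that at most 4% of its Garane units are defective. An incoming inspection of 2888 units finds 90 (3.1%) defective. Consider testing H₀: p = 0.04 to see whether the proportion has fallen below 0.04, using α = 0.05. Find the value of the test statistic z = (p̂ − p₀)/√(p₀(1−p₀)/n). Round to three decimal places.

z = -2.423

p̂ = 90/2888 ≈ 0.0311634.
Under H₀, SE = √(0.04·0.96/2888) = √(1.32964e-05) = 0.0036464.
z = (0.0311634 − 0.04)/0.0036464 = -0.0088366/0.0036464 = -2.423.
p-value = P(Z < -2.423) ≈ 0.0077. With α = 0.05, reject H₀.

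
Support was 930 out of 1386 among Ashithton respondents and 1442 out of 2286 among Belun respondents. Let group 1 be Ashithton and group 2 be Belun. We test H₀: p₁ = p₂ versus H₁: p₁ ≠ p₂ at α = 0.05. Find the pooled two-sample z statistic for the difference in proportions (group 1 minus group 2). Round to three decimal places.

z = 2.469

p̂₁ = 930/1386 ≈ 0.67100, p̂₂ = 1442/2286 ≈ 0.63080.
Pooled p̂ = (930+1442)/(1386+2286) = 2372/3672 = 0.64597.
SE = √(p̂(1−p̂)(1/n₁+1/n₂)) = √(0.64597·0.35403·0.00115895) = √(0.000265043) = 0.01628.
z = (0.67100 − 0.63080)/0.01628 = 0.04020/0.01628 = 2.469.
Two-sided p-value ≈ 2·Φ(−2.469) = 0.0135. With α = 0.05, reject H₀.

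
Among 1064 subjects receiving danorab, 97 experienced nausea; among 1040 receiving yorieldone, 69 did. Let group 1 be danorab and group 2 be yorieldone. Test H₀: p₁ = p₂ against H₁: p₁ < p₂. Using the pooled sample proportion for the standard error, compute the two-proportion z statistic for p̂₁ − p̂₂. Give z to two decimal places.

z = 2.11

p̂₁ = 97/1064 = 0.0912, p̂₂ = 69/1040 = 0.0663.
Pooled p̂ = (97+69)/(1064+1040) = 166/2104 = 0.0789.
SE = √(p̂(1−p̂)(1/n₁+1/n₂)) = √(0.0789·0.9211·0.00190139) = √(0.000138179) = 0.0118.
z = (0.0912 − 0.0663)/0.0118 = 0.0249/0.0118 = 2.11.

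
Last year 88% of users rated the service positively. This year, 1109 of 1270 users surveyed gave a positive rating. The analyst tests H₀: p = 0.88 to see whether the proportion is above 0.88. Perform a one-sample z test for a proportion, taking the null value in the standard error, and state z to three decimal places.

z = -0.743

p̂ = 1109/1270 = 0.873228.
SE = √(p₀(1−p₀)/n) = √(0.1056/1270) = 0.009119.
z = (0.873228 − 0.88)/0.009119 = -0.006772/0.009119 = -0.743.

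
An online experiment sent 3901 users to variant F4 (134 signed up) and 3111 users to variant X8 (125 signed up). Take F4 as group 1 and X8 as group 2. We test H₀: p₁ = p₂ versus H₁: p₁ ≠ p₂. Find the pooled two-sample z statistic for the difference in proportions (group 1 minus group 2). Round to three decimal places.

p̂₁ = 134/3901 = 0.034350, p̂₂ = 125/3111 = 0.040180.
Pooled p̂ = (134+125)/(3901+3111) = 259/7012 = 0.036937.
SE = √(0.0355724 × 0.000577785) = 0.004534.
z = (0.034350 − 0.040180)/0.004534 = -0.005830/0.004534 = -1.286.
Two-sided p-value ≈ 2·Φ(−1.286) = 0.1985.

z = -1.286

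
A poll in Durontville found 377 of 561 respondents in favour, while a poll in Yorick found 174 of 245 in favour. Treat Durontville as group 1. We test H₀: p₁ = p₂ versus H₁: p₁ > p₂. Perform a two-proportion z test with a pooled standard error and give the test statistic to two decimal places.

z = -1.07

p̂₁ = 377/561 = 0.6720, p̂₂ = 174/245 = 0.7102.
Pooled p̂ = (377+174)/(561+245) = 551/806 = 0.6836.
SE = √(p̂(1−p̂)(1/n₁+1/n₂)) = √(0.6836·0.3164·0.00586416) = √(0.00126832) = 0.0356.
z = (0.6720 − 0.7102)/0.0356 = -0.0382/0.0356 = -1.07.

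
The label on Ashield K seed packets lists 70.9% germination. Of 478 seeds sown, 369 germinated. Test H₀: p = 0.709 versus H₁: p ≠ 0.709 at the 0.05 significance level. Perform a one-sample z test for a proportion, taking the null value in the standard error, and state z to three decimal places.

p̂ = 369/478 = 0.771967.
SE = √(p₀(1−p₀)/n) = √(0.20632/478) = 0.020776.
z = (0.771967 − 0.709)/0.020776 = 0.062967/0.020776 = 3.031.
Two-sided p-value ≈ 2·Φ(−3.031) = 0.0024; since p < α = 0.05, reject H₀.

z = 3.031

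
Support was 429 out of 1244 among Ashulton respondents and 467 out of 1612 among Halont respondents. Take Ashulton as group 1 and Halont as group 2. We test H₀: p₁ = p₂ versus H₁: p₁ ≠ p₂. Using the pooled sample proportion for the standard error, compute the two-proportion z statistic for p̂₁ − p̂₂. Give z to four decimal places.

z = 3.1496

p̂₁ = 429/1244 = 0.344855, p̂₂ = 467/1612 = 0.289702.
Pooled p̂ = (429+467)/(1244+1612) = 896/2856 = 0.313725.
SE = √(0.215302 × 0.00142421) = 0.017511.
z = (0.344855 − 0.289702)/0.017511 = 0.055153/0.017511 = 3.1496.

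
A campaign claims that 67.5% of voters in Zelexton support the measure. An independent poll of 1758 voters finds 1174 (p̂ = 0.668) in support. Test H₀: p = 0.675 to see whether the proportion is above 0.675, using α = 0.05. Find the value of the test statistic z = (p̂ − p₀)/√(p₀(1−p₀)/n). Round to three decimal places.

p̂ = 1174/1758 = 0.667804.
Under H₀, SE = √(0.675·0.325/1758) = √(0.000124787) = 0.011171.
z = (0.667804 − 0.675)/0.011171 = -0.007196/0.011171 = -0.644.
p-value = P(Z > -0.644) ≈ 0.7403. With α = 0.05, fail to reject H₀.

z = -0.644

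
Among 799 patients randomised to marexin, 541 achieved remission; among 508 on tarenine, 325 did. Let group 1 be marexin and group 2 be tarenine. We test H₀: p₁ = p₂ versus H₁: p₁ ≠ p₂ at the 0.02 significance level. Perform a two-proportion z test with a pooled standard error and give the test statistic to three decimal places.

p̂₁ = 541/799 = 0.677096, p̂₂ = 325/508 = 0.639764.
Pooled p̂ = (541+325)/(799+508) = 866/1307 = 0.662586.
SE = √(p̂(1−p̂)(1/n₁+1/n₂)) = √(0.662586·0.337414·0.00322007) = √(0.000719897) = 0.026831.
z = (0.677096 − 0.639764)/0.026831 = 0.037332/0.026831 = 1.391.
p-value = 2·P(Z > 1.391) ≈ 0.1641. With α = 0.02, fail to reject H₀.

z = 1.391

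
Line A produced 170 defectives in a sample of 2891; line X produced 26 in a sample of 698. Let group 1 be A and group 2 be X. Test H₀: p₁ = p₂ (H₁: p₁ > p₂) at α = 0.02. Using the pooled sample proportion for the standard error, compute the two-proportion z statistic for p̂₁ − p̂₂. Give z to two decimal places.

z = 2.25

p̂₁ = 170/2891 = 0.0588, p̂₂ = 26/698 = 0.0372.
Pooled p̂ = (170+26)/(2891+698) = 196/3589 = 0.0546.
SE = √(0.0516289 × 0.00177857) = 0.0096.
z = (0.0588 − 0.0372)/0.0096 = 0.0216/0.0096 = 2.25.
p-value = P(Z > 2.249) ≈ 0.0122, so at α = 0.02 we reject H₀.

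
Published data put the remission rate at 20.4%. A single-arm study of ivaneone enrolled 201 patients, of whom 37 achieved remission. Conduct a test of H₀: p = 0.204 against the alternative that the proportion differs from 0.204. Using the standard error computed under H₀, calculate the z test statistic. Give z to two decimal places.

p̂ = 37/201 = 0.1841.
Standard error under H₀: √(0.204×0.796/201) = 0.0284.
z = (0.1841 − 0.204)/0.0284 = -0.0199/0.0284 = -0.70.

z = -0.70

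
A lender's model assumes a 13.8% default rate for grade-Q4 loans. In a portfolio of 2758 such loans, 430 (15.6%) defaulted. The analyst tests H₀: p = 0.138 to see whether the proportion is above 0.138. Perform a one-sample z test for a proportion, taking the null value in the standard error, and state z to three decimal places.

p̂ = 430/2758 ≈ 0.155910.
Under H₀, SE = √(0.138·0.862/2758) = √(4.31313e-05) = 0.006567.
z = (0.155910 − 0.138)/0.006567 = 0.017910/0.006567 = 2.727.

z = 2.727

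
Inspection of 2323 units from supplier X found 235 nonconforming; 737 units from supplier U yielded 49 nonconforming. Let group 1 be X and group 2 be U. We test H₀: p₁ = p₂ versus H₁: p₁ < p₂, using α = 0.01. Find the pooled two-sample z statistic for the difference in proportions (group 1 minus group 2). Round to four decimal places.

z = 2.8267

p̂₁ = 235/2323 ≈ 0.1011623, p̂₂ = 49/737 ≈ 0.0664858.
Pooled p̂ = (235+49)/(2323+737) = 284/3060 = 0.0928105.
SE = √(0.0841967 × 0.00178733) = 0.0122673.
z = (0.1011623 − 0.0664858)/0.0122673 = 0.0346765/0.0122673 = 2.8267.
p-value = P(Z < 2.827) ≈ 0.9976; since p > α = 0.01, fail to reject H₀.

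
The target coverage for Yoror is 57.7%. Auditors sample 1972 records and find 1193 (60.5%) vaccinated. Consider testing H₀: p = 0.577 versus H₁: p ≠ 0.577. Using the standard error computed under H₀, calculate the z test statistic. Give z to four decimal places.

z = 2.5141

p̂ = 1193/1972 = 0.6049696.
SE = √(p₀(1−p₀)/n) = √(0.24407/1972) = 0.0111251.
z = (0.6049696 − 0.577)/0.0111251 = 0.0279696/0.0111251 = 2.5141.
p-value = 2·P(Z > 2.514) ≈ 0.0119.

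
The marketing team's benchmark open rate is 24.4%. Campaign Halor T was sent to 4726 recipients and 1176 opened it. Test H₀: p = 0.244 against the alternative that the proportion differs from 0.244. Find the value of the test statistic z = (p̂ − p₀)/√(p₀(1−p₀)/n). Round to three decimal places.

z = 0.774

p̂ = 1176/4726 ≈ 0.24884.
Standard error under H₀: √(0.244×0.756/4726) = 0.00625.
z = (0.24884 − 0.244)/0.00625 = 0.00484/0.00625 = 0.774.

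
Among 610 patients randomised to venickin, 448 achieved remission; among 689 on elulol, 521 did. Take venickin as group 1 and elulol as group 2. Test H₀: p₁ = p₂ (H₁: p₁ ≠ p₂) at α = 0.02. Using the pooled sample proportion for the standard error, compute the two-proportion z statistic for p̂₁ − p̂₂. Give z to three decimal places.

z = -0.898

p̂₁ = 448/610 = 0.73443, p̂₂ = 521/689 = 0.75617.
Pooled p̂ = (448+521)/(610+689) = 969/1299 = 0.74596.
SE = √(p̂(1−p̂)(1/n₁+1/n₂)) = √(0.74596·0.25404·0.00309072) = √(0.000585706) = 0.02420.
z = (0.73443 − 0.75617)/0.02420 = -0.02174/0.02420 = -0.898.
p-value = 2·P(Z > 0.898) ≈ 0.3690, so at α = 0.02 we fail to reject H₀.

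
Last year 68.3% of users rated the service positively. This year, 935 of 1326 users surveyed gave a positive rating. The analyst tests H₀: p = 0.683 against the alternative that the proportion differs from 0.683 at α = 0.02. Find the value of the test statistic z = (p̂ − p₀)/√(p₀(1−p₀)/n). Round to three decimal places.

p̂ = 935/1326 = 0.70513.
Under H₀, SE = √(0.683·0.317/1326) = √(0.000163281) = 0.01278.
z = (0.70513 − 0.683)/0.01278 = 0.02213/0.01278 = 1.732.
Two-sided p-value ≈ 2·Φ(−1.732) = 0.0833; since p > α = 0.02, fail to reject H₀.

z = 1.732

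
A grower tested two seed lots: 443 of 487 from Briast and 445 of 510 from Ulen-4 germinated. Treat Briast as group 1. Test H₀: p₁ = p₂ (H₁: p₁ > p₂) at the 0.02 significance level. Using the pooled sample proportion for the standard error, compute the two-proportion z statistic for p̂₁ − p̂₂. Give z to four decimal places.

p̂₁ = 443/487 = 0.909651, p̂₂ = 445/510 = 0.872549.
Pooled p̂ = (443+445)/(487+510) = 888/997 = 0.890672.
SE = √(0.0973754 × 0.00401417) = 0.019771.
z = (0.909651 − 0.872549)/0.019771 = 0.037102/0.019771 = 1.8766.
p-value = P(Z > 1.877) ≈ 0.0303; since p > α = 0.02, fail to reject H₀.

z = 1.8766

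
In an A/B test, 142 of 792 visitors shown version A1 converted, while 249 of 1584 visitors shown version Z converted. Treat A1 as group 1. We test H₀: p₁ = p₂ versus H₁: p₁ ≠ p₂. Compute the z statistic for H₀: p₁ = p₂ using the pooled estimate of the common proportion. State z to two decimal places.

z = 1.37

p̂₁ = 142/792 = 0.1793, p̂₂ = 249/1584 = 0.1572.
Pooled p̂ = (142+249)/(792+1584) = 391/2376 = 0.1646.
SE = √(p̂(1−p̂)(1/n₁+1/n₂)) = √(0.1646·0.8354·0.00189394) = √(0.000260382) = 0.0161.
z = (0.1793 − 0.1572)/0.0161 = 0.0221/0.0161 = 1.37.
p-value = 2·P(Z > 1.369) ≈ 0.1709.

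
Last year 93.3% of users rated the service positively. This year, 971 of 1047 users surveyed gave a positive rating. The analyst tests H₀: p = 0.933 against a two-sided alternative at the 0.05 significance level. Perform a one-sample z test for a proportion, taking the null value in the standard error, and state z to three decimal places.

z = -0.723

p̂ = 971/1047 ≈ 0.92741.
SE = √(p₀(1−p₀)/n) = √(0.062511/1047) = 0.00773.
z = (0.92741 − 0.933)/0.00773 = -0.00559/0.00773 = -0.723.
Two-sided p-value ≈ 2·Φ(−0.723) = 0.4695, so at α = 0.05 we fail to reject H₀.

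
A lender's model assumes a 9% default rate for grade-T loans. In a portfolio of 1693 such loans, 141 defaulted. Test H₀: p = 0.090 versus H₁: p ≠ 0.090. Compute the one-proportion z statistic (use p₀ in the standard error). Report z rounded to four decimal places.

z = -0.9656

p̂ = 141/1693 = 0.083284.
Standard error under H₀: √(0.09×0.91/1693) = 0.006955.
z = (0.083284 − 0.09)/0.006955 = -0.006716/0.006955 = -0.9656.
Two-sided p-value ≈ 2·Φ(−0.966) = 0.3343.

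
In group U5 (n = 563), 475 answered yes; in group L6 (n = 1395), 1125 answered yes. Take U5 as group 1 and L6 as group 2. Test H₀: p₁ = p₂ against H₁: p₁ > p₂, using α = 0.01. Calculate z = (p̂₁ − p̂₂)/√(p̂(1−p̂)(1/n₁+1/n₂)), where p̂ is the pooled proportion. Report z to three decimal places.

z = 1.930

p̂₁ = 475/563 ≈ 0.84369, p̂₂ = 1125/1395 ≈ 0.80645.
Pooled p̂ = (475+1125)/(563+1395) = 1600/1958 = 0.81716.
SE = √(p̂(1−p̂)(1/n₁+1/n₂)) = √(0.81716·0.18284·0.00249304) = √(0.000372484) = 0.01930.
z = (0.84369 − 0.80645)/0.01930 = 0.03724/0.01930 = 1.930.
p-value = P(Z > 1.930) ≈ 0.0268; since p > α = 0.01, fail to reject H₀.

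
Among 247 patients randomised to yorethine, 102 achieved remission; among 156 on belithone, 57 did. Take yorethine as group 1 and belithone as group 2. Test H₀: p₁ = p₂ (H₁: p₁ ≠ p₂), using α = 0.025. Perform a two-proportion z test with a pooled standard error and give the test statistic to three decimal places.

z = 0.952

p̂₁ = 102/247 ≈ 0.41296, p̂₂ = 57/156 ≈ 0.36538.
Pooled p̂ = (102+57)/(247+156) = 159/403 = 0.39454.
SE = √(0.238878 × 0.0104588) = 0.04998.
z = (0.41296 − 0.36538)/0.04998 = 0.04758/0.04998 = 0.952.
p-value = 2·P(Z > 0.952) ≈ 0.3412. With α = 0.025, fail to reject H₀.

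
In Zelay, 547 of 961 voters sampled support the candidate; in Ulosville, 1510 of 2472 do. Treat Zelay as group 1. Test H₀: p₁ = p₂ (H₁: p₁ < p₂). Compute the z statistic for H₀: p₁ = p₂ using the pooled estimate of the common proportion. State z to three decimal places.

p̂₁ = 547/961 ≈ 0.56920, p̂₂ = 1510/2472 ≈ 0.61084.
Pooled p̂ = (547+1510)/(961+2472) = 2057/3433 = 0.59918.
SE = √(0.240162 × 0.00144511) = 0.01863.
z = (0.56920 − 0.61084)/0.01863 = -0.04164/0.01863 = -2.235.
p-value = P(Z < -2.235) ≈ 0.0127.

z = -2.235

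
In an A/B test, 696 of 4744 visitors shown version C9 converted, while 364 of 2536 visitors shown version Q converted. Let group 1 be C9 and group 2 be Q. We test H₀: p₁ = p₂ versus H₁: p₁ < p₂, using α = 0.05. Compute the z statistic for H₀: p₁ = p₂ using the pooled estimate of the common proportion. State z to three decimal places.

z = 0.366

p̂₁ = 696/4744 ≈ 0.14671, p̂₂ = 364/2536 ≈ 0.14353.
Pooled p̂ = (696+364)/(4744+2536) = 1060/7280 = 0.14560.
SE = √(0.124404 × 0.000605114) = 0.00868.
z = (0.14671 − 0.14353)/0.00868 = 0.00318/0.00868 = 0.366.
p-value = P(Z < 0.366) ≈ 0.6429, so at α = 0.05 we fail to reject H₀.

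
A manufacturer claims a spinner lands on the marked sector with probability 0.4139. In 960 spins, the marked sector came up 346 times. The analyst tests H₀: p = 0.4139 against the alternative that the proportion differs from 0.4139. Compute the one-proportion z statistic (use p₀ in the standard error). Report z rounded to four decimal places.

p̂ = 346/960 = 0.3604167.
SE = √(p₀(1−p₀)/n) = √(0.24259/960) = 0.0158964.
z = (0.3604167 − 0.4139)/0.0158964 = -0.0534833/0.0158964 = -3.3645.

z = -3.3645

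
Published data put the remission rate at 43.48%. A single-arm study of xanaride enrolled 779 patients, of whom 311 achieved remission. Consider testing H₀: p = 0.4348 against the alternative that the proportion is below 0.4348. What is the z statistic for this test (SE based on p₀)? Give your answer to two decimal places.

z = -2.00

p̂ = 311/779 ≈ 0.3992.
Under H₀, SE = √(0.4348·0.5652/779) = √(0.000315467) = 0.0178.
z = (0.3992 − 0.4348)/0.0178 = -0.0356/0.0178 = -2.00.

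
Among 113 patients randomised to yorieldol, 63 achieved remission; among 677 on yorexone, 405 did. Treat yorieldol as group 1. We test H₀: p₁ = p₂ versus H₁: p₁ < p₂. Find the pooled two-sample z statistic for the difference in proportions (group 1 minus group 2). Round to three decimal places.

z = -0.815

p̂₁ = 63/113 = 0.55752, p̂₂ = 405/677 = 0.59823.
Pooled p̂ = (63+405)/(113+677) = 468/790 = 0.59241.
SE = √(p̂(1−p̂)(1/n₁+1/n₂)) = √(0.59241·0.40759·0.0103267) = √(0.00249349) = 0.04993.
z = (0.55752 − 0.59823)/0.04993 = -0.04071/0.04993 = -0.815.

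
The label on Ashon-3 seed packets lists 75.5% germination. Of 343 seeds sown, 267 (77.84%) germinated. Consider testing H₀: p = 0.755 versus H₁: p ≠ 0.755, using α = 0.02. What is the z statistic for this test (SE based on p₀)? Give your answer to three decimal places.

z = 1.009

p̂ = 267/343 ≈ 0.77843.
Under H₀, SE = √(0.755·0.245/343) = √(0.000539286) = 0.02322.
z = (0.77843 − 0.755)/0.02322 = 0.02343/0.02322 = 1.009.
p-value = 2·P(Z > 1.009) ≈ 0.3131. With α = 0.02, fail to reject H₀.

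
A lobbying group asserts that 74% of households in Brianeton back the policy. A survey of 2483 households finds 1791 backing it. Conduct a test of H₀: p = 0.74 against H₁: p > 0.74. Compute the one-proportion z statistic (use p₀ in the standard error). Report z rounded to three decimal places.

z = -2.124

p̂ = 1791/2483 ≈ 0.721305.
Standard error under H₀: √(0.74×0.26/2483) = 0.008803.
z = (0.721305 − 0.74)/0.008803 = -0.018695/0.008803 = -2.124.
p-value = P(Z > -2.124) ≈ 0.9832.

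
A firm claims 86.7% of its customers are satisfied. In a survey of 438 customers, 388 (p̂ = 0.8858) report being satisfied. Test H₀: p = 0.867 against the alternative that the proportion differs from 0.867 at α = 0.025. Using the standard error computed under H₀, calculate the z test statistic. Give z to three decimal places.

p̂ = 388/438 ≈ 0.88584.
Standard error under H₀: √(0.867×0.133/438) = 0.01623.
z = (0.88584 − 0.867)/0.01623 = 0.01884/0.01623 = 1.161.
Two-sided p-value ≈ 2·Φ(−1.161) = 0.2455; since p > α = 0.025, fail to reject H₀.

z = 1.161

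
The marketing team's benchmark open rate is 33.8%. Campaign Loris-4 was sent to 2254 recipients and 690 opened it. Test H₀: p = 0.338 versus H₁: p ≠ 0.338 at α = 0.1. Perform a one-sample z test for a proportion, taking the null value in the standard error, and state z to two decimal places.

z = -3.20

p̂ = 690/2254 = 0.30612.
Standard error under H₀: √(0.338×0.662/2254) = 0.00996.
z = (0.30612 − 0.338)/0.00996 = -0.03188/0.00996 = -3.20.
Two-sided p-value ≈ 2·Φ(−3.199) = 0.0014, so at α = 0.1 we reject H₀.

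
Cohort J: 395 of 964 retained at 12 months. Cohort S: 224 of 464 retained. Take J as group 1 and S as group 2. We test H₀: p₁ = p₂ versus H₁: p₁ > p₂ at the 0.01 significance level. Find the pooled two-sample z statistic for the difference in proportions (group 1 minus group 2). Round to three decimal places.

z = -2.607

p̂₁ = 395/964 = 0.40975, p̂₂ = 224/464 = 0.48276.
Pooled p̂ = (395+224)/(964+464) = 619/1428 = 0.43347.
SE = √(0.245574 × 0.00319252) = 0.02800.
z = (0.40975 − 0.48276)/0.02800 = -0.07301/0.02800 = -2.607.
p-value = P(Z > -2.607) ≈ 0.9954, so at α = 0.01 we fail to reject H₀.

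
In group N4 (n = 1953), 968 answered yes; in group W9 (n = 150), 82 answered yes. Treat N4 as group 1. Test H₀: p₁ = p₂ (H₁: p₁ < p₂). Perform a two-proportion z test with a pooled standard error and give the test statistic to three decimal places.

z = -1.204

p̂₁ = 968/1953 = 0.49565, p̂₂ = 82/150 = 0.54667.
Pooled p̂ = (968+82)/(1953+150) = 1050/2103 = 0.49929.
SE = √(0.249999 × 0.0071787) = 0.04236.
z = (0.49565 − 0.54667)/0.04236 = -0.05102/0.04236 = -1.204.
p-value = P(Z < -1.204) ≈ 0.1142.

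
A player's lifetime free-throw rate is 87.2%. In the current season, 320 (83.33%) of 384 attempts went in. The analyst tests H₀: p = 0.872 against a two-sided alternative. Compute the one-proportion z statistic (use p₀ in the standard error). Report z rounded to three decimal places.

p̂ = 320/384 = 0.83333.
SE = √(p₀(1−p₀)/n) = √(0.11162/384) = 0.01705.
z = (0.83333 − 0.872)/0.01705 = -0.03867/0.01705 = -2.268.

z = -2.268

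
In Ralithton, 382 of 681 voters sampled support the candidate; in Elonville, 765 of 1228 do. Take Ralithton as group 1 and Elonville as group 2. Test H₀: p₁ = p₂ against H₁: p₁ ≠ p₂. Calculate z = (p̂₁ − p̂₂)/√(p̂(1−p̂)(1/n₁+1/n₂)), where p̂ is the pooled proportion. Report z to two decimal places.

z = -2.65

p̂₁ = 382/681 ≈ 0.5609, p̂₂ = 765/1228 ≈ 0.6230.
Pooled p̂ = (382+765)/(681+1228) = 1147/1909 = 0.6008.
SE = √(0.239832 × 0.00228276) = 0.0234.
z = (0.5609 − 0.6230)/0.0234 = -0.0621/0.0234 = -2.65.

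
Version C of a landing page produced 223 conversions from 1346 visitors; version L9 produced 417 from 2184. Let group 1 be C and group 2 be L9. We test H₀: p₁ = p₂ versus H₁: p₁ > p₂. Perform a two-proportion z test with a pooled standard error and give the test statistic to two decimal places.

z = -1.89

p̂₁ = 223/1346 ≈ 0.16568, p̂₂ = 417/2184 ≈ 0.19093.
Pooled p̂ = (223+417)/(1346+2184) = 640/3530 = 0.18130.
SE = √(p̂(1−p̂)(1/n₁+1/n₂)) = √(0.18130·0.81870·0.00120082) = √(0.00017824) = 0.01335.
z = (0.16568 − 0.19093)/0.01335 = -0.02525/0.01335 = -1.89.
p-value = P(Z > -1.892) ≈ 0.9707.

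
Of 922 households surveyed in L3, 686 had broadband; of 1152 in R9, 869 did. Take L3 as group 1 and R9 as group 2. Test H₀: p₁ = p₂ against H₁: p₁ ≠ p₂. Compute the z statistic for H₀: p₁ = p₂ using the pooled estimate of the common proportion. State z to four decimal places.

p̂₁ = 686/922 = 0.744035, p̂₂ = 869/1152 = 0.754340.
Pooled p̂ = (686+869)/(922+1152) = 1555/2074 = 0.749759.
SE = √(0.18762 × 0.00195265) = 0.019140.
z = (0.744035 − 0.754340)/0.019140 = -0.010305/0.019140 = -0.5384.
Two-sided p-value ≈ 2·Φ(−0.538) = 0.5903.

z = -0.5384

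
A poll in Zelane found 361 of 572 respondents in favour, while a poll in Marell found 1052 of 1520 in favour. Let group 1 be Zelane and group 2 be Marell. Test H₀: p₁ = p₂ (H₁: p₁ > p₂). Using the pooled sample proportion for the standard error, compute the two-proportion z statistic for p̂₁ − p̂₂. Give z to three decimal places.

z = -2.655

p̂₁ = 361/572 = 0.63112, p̂₂ = 1052/1520 = 0.69211.
Pooled p̂ = (361+1052)/(572+1520) = 1413/2092 = 0.67543.
SE = √(0.219224 × 0.00240615) = 0.02297.
z = (0.63112 − 0.69211)/0.02297 = -0.06099/0.02297 = -2.655.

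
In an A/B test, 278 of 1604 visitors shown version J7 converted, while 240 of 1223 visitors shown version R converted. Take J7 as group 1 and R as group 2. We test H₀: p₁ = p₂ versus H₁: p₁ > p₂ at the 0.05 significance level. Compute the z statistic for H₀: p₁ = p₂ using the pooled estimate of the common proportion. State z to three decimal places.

p̂₁ = 278/1604 ≈ 0.173317, p̂₂ = 240/1223 ≈ 0.196239.
Pooled p̂ = (278+240)/(1604+1223) = 518/2827 = 0.183233.
SE = √(0.149659 × 0.0014411) = 0.014686.
z = (0.173317 − 0.196239)/0.014686 = -0.022922/0.014686 = -1.561.
p-value = P(Z > -1.561) ≈ 0.9407, so at α = 0.05 we fail to reject H₀.

z = -1.561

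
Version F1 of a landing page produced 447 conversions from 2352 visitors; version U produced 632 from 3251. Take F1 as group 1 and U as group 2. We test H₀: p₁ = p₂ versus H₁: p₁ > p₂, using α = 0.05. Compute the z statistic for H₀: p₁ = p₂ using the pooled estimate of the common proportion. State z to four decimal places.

z = -0.4076

p̂₁ = 447/2352 = 0.190051, p̂₂ = 632/3251 = 0.194402.
Pooled p̂ = (447+632)/(2352+3251) = 1079/5603 = 0.192575.
SE = √(0.15549 × 0.000732768) = 0.010674.
z = (0.190051 − 0.194402)/0.010674 = -0.004351/0.010674 = -0.4076.
p-value = P(Z > -0.408) ≈ 0.6582. With α = 0.05, fail to reject H₀.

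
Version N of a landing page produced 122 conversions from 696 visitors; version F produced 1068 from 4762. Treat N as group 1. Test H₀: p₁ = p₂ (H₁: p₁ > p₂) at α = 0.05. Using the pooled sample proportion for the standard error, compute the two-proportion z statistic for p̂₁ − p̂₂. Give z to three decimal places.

p̂₁ = 122/696 = 0.175287, p̂₂ = 1068/4762 = 0.224276.
Pooled p̂ = (122+1068)/(696+4762) = 1190/5458 = 0.218029.
SE = √(p̂(1−p̂)(1/n₁+1/n₂)) = √(0.218029·0.781971·0.00164678) = √(0.000280763) = 0.016756.
z = (0.175287 − 0.224276)/0.016756 = -0.048989/0.016756 = -2.924.
p-value = P(Z > -2.924) ≈ 0.9983. With α = 0.05, fail to reject H₀.

z = -2.924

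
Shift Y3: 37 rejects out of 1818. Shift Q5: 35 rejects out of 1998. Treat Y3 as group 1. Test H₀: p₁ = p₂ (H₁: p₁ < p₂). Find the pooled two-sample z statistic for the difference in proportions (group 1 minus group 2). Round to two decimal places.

z = 0.64

p̂₁ = 37/1818 ≈ 0.02035, p̂₂ = 35/1998 ≈ 0.01752.
Pooled p̂ = (37+35)/(1818+1998) = 72/3816 = 0.01887.
SE = √(p̂(1−p̂)(1/n₁+1/n₂)) = √(0.01887·0.98113·0.00105056) = √(1.94478e-05) = 0.00441.
z = (0.02035 − 0.01752)/0.00441 = 0.00283/0.00441 = 0.64.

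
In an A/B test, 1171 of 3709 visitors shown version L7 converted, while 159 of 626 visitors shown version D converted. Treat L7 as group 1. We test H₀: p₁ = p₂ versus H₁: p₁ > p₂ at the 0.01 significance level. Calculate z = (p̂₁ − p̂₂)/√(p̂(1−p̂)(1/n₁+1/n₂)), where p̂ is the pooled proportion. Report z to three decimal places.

z = 3.098

p̂₁ = 1171/3709 = 0.315719, p̂₂ = 159/626 = 0.253994.
Pooled p̂ = (1171+159)/(3709+626) = 1330/4335 = 0.306805.
SE = √(p̂(1−p̂)(1/n₁+1/n₂)) = √(0.306805·0.693195·0.00186706) = √(0.000397078) = 0.019927.
z = (0.315719 − 0.253994)/0.019927 = 0.061725/0.019927 = 3.098.
p-value = P(Z > 3.098) ≈ 0.0010, so at α = 0.01 we reject H₀.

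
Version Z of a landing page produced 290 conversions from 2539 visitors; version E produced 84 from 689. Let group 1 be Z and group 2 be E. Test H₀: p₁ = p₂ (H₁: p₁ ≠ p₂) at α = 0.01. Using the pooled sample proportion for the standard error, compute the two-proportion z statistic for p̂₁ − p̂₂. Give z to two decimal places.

p̂₁ = 290/2539 = 0.1142, p̂₂ = 84/689 = 0.1219.
Pooled p̂ = (290+84)/(2539+689) = 374/3228 = 0.1159.
SE = √(p̂(1−p̂)(1/n₁+1/n₂)) = √(0.1159·0.8841·0.00184523) = √(0.000189021) = 0.0137.
z = (0.1142 − 0.1219)/0.0137 = -0.0077/0.0137 = -0.56.
p-value = 2·P(Z > 0.560) ≈ 0.5756. With α = 0.01, fail to reject H₀.

z = -0.56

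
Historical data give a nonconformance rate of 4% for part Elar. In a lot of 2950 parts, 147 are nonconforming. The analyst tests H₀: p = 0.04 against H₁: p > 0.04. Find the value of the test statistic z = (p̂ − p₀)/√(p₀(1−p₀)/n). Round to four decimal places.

p̂ = 147/2950 ≈ 0.0498305.
Standard error under H₀: √(0.04×0.96/2950) = 0.0036079.
z = (0.0498305 − 0.04)/0.0036079 = 0.0098305/0.0036079 = 2.7247.
p-value = P(Z > 2.725) ≈ 0.0032.

z = 2.7247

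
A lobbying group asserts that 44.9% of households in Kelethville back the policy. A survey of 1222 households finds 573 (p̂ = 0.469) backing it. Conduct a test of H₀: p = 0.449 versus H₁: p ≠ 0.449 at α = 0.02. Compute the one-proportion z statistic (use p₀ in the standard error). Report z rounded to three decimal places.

z = 1.399

p̂ = 573/1222 ≈ 0.468903.
Under H₀, SE = √(0.449·0.551/1222) = √(0.000202454) = 0.014229.
z = (0.468903 − 0.449)/0.014229 = 0.019903/0.014229 = 1.399.
Two-sided p-value ≈ 2·Φ(−1.399) = 0.1619. With α = 0.02, fail to reject H₀.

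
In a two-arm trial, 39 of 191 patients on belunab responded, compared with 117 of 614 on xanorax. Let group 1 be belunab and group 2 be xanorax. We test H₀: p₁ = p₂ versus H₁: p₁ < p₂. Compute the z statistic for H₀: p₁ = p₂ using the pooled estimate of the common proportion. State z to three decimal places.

p̂₁ = 39/191 ≈ 0.20419, p̂₂ = 117/614 ≈ 0.19055.
Pooled p̂ = (39+117)/(191+614) = 156/805 = 0.19379.
SE = √(p̂(1−p̂)(1/n₁+1/n₂)) = √(0.19379·0.80621·0.00686427) = √(0.00107244) = 0.03275.
z = (0.20419 − 0.19055)/0.03275 = 0.01364/0.03275 = 0.416.
p-value = P(Z < 0.416) ≈ 0.6614.

z = 0.416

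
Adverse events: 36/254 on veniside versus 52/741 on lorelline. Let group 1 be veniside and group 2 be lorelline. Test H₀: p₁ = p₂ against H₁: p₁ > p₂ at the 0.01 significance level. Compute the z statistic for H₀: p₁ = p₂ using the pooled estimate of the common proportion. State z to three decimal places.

z = 3.466

p̂₁ = 36/254 = 0.141732, p̂₂ = 52/741 = 0.070175.
Pooled p̂ = (36+52)/(254+741) = 88/995 = 0.088442.
SE = √(p̂(1−p̂)(1/n₁+1/n₂)) = √(0.088442·0.911558·0.00528654) = √(0.000426201) = 0.020645.
z = (0.141732 − 0.070175)/0.020645 = 0.071557/0.020645 = 3.466.
p-value = P(Z > 3.466) ≈ 0.0003; since p < α = 0.01, reject H₀.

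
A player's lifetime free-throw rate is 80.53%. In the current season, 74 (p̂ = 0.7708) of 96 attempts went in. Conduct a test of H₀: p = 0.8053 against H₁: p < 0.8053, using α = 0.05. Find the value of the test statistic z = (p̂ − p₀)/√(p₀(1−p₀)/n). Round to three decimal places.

z = -0.853

p̂ = 74/96 ≈ 0.77083.
Under H₀, SE = √(0.8053·0.1947/96) = √(0.00163325) = 0.04041.
z = (0.77083 − 0.8053)/0.04041 = -0.03447/0.04041 = -0.853.
p-value = P(Z < -0.853) ≈ 0.1969. With α = 0.05, fail to reject H₀.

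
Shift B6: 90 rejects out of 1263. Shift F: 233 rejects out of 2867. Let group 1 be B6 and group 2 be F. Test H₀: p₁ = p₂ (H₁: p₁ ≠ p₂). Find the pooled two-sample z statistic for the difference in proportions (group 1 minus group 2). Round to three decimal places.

z = -1.104

p̂₁ = 90/1263 ≈ 0.07126, p̂₂ = 233/2867 ≈ 0.08127.
Pooled p̂ = (90+233)/(1263+2867) = 323/4130 = 0.07821.
SE = √(p̂(1−p̂)(1/n₁+1/n₂)) = √(0.07821·0.92179·0.00114056) = √(8.22251e-05) = 0.00907.
z = (0.07126 − 0.08127)/0.00907 = -0.01001/0.00907 = -1.104.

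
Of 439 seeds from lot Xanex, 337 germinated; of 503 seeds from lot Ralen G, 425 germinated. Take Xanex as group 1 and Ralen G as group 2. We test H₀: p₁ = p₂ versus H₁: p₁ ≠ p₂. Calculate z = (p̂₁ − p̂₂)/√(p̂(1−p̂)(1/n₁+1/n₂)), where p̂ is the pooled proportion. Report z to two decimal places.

z = -3.01

p̂₁ = 337/439 ≈ 0.76765, p̂₂ = 425/503 ≈ 0.84493.
Pooled p̂ = (337+425)/(439+503) = 762/942 = 0.80892.
SE = √(p̂(1−p̂)(1/n₁+1/n₂)) = √(0.80892·0.19108·0.00426598) = √(0.000659393) = 0.02568.
z = (0.76765 − 0.84493)/0.02568 = -0.07728/0.02568 = -3.01.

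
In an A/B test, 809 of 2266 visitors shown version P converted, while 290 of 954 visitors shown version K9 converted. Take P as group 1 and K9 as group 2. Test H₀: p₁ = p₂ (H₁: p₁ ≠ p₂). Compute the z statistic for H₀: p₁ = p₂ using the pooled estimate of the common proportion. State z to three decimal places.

z = 2.898

p̂₁ = 809/2266 = 0.35702, p̂₂ = 290/954 = 0.30398.
Pooled p̂ = (809+290)/(2266+954) = 1099/3220 = 0.34130.
SE = √(p̂(1−p̂)(1/n₁+1/n₂)) = √(0.34130·0.65870·0.00148952) = √(0.000334868) = 0.01830.
z = (0.35702 − 0.30398)/0.01830 = 0.05304/0.01830 = 2.898.
p-value = 2·P(Z > 2.898) ≈ 0.0038.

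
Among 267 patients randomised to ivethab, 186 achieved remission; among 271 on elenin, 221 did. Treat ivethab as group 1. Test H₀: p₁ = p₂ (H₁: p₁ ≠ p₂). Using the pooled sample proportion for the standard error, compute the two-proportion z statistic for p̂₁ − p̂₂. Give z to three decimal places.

z = -3.212

p̂₁ = 186/267 ≈ 0.69663, p̂₂ = 221/271 ≈ 0.81550.
Pooled p̂ = (186+221)/(267+271) = 407/538 = 0.75651.
SE = √(0.184205 × 0.00743536) = 0.03701.
z = (0.69663 − 0.81550)/0.03701 = -0.11887/0.03701 = -3.212.
p-value = 2·P(Z > 3.212) ≈ 0.0013.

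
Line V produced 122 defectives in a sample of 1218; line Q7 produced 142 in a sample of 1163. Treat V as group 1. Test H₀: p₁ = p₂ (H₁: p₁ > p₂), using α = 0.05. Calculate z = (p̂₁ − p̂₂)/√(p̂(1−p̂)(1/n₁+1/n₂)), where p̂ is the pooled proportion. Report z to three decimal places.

z = -1.704

p̂₁ = 122/1218 = 0.100164, p̂₂ = 142/1163 = 0.122098.
Pooled p̂ = (122+142)/(1218+1163) = 264/2381 = 0.110878.
SE = √(0.0985839 × 0.00168086) = 0.012873.
z = (0.100164 − 0.122098)/0.012873 = -0.021934/0.012873 = -1.704.
p-value = P(Z > -1.704) ≈ 0.9558. With α = 0.05, fail to reject H₀.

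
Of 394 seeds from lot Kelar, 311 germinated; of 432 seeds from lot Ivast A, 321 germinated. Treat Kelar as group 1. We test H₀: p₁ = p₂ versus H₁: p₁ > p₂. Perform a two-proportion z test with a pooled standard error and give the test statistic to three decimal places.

p̂₁ = 311/394 = 0.78934, p̂₂ = 321/432 = 0.74306.
Pooled p̂ = (311+321)/(394+432) = 632/826 = 0.76513.
SE = √(p̂(1−p̂)(1/n₁+1/n₂)) = √(0.76513·0.23487·0.00485289) = √(0.000872085) = 0.02953.
z = (0.78934 − 0.74306)/0.02953 = 0.04628/0.02953 = 1.567.

z = 1.567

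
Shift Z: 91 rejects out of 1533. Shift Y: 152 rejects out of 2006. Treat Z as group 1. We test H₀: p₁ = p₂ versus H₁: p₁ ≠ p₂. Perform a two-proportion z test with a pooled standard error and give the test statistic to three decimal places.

p̂₁ = 91/1533 ≈ 0.05936, p̂₂ = 152/2006 ≈ 0.07577.
Pooled p̂ = (91+152)/(1533+2006) = 243/3539 = 0.06866.
SE = √(p̂(1−p̂)(1/n₁+1/n₂)) = √(0.06866·0.93134·0.00115082) = √(7.35936e-05) = 0.00858.
z = (0.05936 − 0.07577)/0.00858 = -0.01641/0.00858 = -1.913.
p-value = 2·P(Z > 1.913) ≈ 0.0557.

z = -1.913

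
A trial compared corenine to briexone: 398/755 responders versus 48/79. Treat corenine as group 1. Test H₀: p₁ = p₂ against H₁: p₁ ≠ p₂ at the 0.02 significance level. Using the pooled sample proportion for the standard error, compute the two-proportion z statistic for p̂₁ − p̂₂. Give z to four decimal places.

p̂₁ = 398/755 ≈ 0.527152, p̂₂ = 48/79 ≈ 0.607595.
Pooled p̂ = (398+48)/(755+79) = 446/834 = 0.534772.
SE = √(p̂(1−p̂)(1/n₁+1/n₂)) = √(0.534772·0.465228·0.0139827) = √(0.00347878) = 0.058981.
z = (0.527152 − 0.607595)/0.058981 = -0.080443/0.058981 = -1.3639.
Two-sided p-value ≈ 2·Φ(−1.364) = 0.1726. With α = 0.02, fail to reject H₀.

z = -1.3639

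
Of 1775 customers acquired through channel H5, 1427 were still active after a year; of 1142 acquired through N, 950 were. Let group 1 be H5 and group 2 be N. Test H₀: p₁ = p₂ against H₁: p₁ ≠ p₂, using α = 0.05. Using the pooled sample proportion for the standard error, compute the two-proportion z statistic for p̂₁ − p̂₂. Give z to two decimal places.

z = -1.90

p̂₁ = 1427/1775 ≈ 0.8039, p̂₂ = 950/1142 ≈ 0.8319.
Pooled p̂ = (1427+950)/(1775+1142) = 2377/2917 = 0.8149.
SE = √(0.150852 × 0.00143904) = 0.0147.
z = (0.8039 − 0.8319)/0.0147 = -0.0280/0.0147 = -1.90.
p-value = 2·P(Z > 1.896) ≈ 0.0580. With α = 0.05, fail to reject H₀.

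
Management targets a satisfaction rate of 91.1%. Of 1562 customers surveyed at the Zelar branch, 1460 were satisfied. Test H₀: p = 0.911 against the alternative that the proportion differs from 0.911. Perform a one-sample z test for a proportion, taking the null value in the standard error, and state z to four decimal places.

p̂ = 1460/1562 ≈ 0.9346991.
Under H₀, SE = √(0.911·0.089/1562) = √(5.19072e-05) = 0.0072047.
z = (0.9346991 − 0.911)/0.0072047 = 0.0236991/0.0072047 = 3.2894.
Two-sided p-value ≈ 2·Φ(−3.289) = 0.0010.

z = 3.2894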